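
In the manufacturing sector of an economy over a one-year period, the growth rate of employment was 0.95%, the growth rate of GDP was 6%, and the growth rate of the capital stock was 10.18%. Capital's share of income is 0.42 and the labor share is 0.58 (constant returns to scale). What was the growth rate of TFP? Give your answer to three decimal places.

1.173%

Labor's share = 1 − 0.42 = 0.58.
The capital stock: 0.42 × 10.18 = 4.2756 pp.
Employment: 0.58 × 0.95 = 0.551 pp.
TFP growth = 6 − 4.8266 = 1.1734%.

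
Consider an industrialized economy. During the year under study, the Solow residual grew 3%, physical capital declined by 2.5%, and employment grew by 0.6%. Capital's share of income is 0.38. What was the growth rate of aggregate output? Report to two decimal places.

Labor's share = 1 − 0.38 = 0.62.
Physical capital: 0.38 × (-2.5) = -0.95 pp.
Employment: 0.62 × 0.6 = 0.372 pp.
Output growth = 3 + (-0.578) = 2.422%.

2.42%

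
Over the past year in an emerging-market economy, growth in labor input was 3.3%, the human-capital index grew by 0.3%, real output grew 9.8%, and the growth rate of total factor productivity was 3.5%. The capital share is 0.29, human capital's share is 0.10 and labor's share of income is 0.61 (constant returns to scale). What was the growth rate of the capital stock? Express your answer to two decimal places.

The capital stock grew 14.68%.

Labor's share = 1 − 0.29 − 0.1 = 0.61.
gY = gA + 0.1×0.3 + 0.61×3.3 + 0.29×g.
0.29×g = 9.8 − 3.5 − 2.043 = 4.257.
g = 4.257 / 0.29 = 14.6793%.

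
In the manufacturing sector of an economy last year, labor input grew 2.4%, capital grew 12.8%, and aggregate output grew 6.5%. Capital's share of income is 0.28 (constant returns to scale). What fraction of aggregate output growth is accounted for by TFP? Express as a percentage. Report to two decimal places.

18.28%

Labor's share = 1 − 0.28 = 0.72.
Capital: 0.28 × 12.8 = 3.584 pp.
Labor input: 0.72 × 2.4 = 1.728 pp.
TFP growth = 6.5 − 5.312 = 1.188%.
TFP share of growth = 1.188 / 6.5 × 100 = 18.2769%.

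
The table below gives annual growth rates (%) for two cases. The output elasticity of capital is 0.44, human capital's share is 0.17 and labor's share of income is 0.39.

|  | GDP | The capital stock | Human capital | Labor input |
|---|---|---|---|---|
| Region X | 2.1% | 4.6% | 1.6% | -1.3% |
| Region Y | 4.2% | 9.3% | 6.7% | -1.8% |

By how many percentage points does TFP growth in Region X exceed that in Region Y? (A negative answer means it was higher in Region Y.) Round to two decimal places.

0.64 percentage points

Labor's share = 1 − 0.44 − 0.17 = 0.39.
Region X: TFP = 2.1 − 2.024 − 0.272 + 0.507 = 0.311%.
Region Y: TFP = 4.2 − 4.092 − 1.139 + 0.702 = -0.329%.
Difference = 0.311 − (-0.329) = 0.64 pp.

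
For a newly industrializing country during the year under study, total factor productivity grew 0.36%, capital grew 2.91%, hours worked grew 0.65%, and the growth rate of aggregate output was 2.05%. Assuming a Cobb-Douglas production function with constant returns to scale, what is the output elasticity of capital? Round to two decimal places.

gY = gA + α·gK + (1−α)·gL, so gY − gA − gL = α(gK − gL).
2.05 − 0.36 − 0.65 = α × (2.91 − 0.65).
1.04 = 2.26 α, so α = 0.4602.

α = 0.46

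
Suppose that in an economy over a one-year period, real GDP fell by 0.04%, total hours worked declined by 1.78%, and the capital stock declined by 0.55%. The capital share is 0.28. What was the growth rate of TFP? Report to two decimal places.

Labor's share = 1 − 0.28 = 0.72.
The capital stock: 0.28 × (-0.55) = -0.154 pp.
Total hours worked: 0.72 × (-1.78) = -1.2816 pp.
TFP growth = -0.04 + 1.4356 = 1.3956%.

1.40%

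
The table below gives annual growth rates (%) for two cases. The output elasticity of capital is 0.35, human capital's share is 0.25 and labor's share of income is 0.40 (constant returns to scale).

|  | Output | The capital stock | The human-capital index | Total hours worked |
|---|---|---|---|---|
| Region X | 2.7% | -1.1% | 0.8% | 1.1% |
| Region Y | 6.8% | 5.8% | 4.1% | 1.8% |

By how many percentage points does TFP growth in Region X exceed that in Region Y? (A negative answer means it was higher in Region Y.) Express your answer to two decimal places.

-0.58 percentage points

Labor's share = 1 − 0.35 − 0.25 = 0.4.
Region X: TFP = 2.7 + 0.385 − 0.2 − 0.44 = 2.445%.
Region Y: TFP = 6.8 − 2.03 − 1.025 − 0.72 = 3.025%.
Difference = 2.445 − (3.025) = -0.58 pp.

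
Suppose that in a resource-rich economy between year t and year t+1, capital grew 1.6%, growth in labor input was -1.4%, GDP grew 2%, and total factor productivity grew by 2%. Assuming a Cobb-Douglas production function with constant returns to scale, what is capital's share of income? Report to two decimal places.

Capital's share of income is 0.47.

gY = gA + α·gK + (1−α)·gL, so gY − gA − gL = α(gK − gL).
2 − 2 + 1.4 = α × (1.6 − (-1.4)).
1.4 = 3 α, so α = 0.4667.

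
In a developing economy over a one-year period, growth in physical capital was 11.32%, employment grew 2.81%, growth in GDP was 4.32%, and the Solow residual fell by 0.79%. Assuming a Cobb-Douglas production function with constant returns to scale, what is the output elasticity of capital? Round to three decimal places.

gY = gA + α·gK + (1−α)·gL, so gY − gA − gL = α(gK − gL).
4.32 + 0.79 − 2.81 = α × (11.32 − 2.81).
2.3 = 8.51 α, so α = 0.27027.

The output elasticity of capital is 0.270.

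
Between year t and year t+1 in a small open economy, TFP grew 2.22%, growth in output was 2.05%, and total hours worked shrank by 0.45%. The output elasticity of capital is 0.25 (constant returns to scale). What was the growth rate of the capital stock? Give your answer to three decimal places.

The capital stock grew 0.670%.

Labor's share = 1 − 0.25 = 0.75.
gY = gA + 0.75×(-0.45) + 0.25×g.
0.25×g = 2.05 − 2.22 + 0.3375 = 0.1675.
g = 0.1675 / 0.25 = 0.67%.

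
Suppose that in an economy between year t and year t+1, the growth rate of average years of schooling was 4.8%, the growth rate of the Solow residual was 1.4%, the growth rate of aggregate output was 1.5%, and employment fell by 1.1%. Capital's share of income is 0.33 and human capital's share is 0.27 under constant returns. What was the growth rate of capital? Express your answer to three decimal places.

-2.291%

Labor's share = 1 − 0.33 − 0.27 = 0.4.
gY = gA + 0.27×4.8 + 0.4×(-1.1) + 0.33×g.
0.33×g = 1.5 − 1.4 − 0.856 = -0.756.
g = -0.756 / 0.33 = -2.29091%.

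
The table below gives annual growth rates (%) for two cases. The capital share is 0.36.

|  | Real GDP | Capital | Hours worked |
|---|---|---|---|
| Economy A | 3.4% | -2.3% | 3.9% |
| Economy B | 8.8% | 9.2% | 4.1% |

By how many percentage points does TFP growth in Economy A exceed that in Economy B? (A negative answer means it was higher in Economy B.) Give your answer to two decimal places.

Labor's share = 1 − 0.36 = 0.64.
Economy A: TFP = 3.4 + 0.828 − 2.496 = 1.732%.
Economy B: TFP = 8.8 − 3.312 − 2.624 = 2.864%.
Difference = 1.732 − (2.864) = -1.132 pp.

-1.13 percentage points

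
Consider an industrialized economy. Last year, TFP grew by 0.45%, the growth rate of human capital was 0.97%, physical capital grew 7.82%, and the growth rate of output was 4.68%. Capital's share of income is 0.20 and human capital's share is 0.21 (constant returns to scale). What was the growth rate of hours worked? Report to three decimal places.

Hours worked grew 4.173%.

Labor's share = 1 − 0.2 − 0.21 = 0.59.
gY = gA + 0.2×7.82 + 0.21×0.97 + 0.59×g.
0.59×g = 4.68 − 0.45 − 1.7677 = 2.4623.
g = 2.4623 / 0.59 = 4.17339%.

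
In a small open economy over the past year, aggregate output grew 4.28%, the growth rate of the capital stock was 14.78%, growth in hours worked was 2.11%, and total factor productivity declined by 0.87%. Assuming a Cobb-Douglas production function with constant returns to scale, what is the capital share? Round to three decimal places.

α = 0.240

gY = gA + α·gK + (1−α)·gL, so gY − gA − gL = α(gK − gL).
4.28 + 0.87 − 2.11 = α × (14.78 − 2.11).
3.04 = 12.67 α, so α = 0.23994.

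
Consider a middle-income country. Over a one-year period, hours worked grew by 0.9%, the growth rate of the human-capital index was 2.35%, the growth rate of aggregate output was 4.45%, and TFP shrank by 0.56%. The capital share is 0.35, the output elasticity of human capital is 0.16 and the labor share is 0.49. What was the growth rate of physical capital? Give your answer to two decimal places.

Labor's share = 1 − 0.35 − 0.16 = 0.49.
gY = gA + 0.16×2.35 + 0.49×0.9 + 0.35×g.
0.35×g = 4.45 + 0.56 − 0.817 = 4.193.
g = 4.193 / 0.35 = 11.98%.

Physical capital growth was 11.98%.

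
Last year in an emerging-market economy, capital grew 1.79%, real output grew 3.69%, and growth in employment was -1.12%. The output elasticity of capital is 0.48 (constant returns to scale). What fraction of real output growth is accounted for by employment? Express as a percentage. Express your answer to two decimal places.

Employment accounted for -15.78% of growth.

Labor's share = 1 − 0.48 = 0.52.
Employment contributed 0.52 × (-1.12) = -0.5824 pp.
Share of growth = -0.5824 / 3.69 × 100 = -15.7832%.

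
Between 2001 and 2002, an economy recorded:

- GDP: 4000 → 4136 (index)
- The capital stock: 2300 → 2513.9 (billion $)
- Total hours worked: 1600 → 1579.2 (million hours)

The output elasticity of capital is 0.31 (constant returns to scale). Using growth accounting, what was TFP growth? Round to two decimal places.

GDP growth = (4136 − 4000) / 4000 = 3.4%.
The capital stock growth = (2513.9 − 2300) / 2300 = 9.3%.
Total hours worked growth = (1579.2 − 1600) / 1600 = -1.3%.
Labor's share = 1 − 0.31 = 0.69.
The capital stock: 0.31 × 9.3 = 2.883 pp.
Total hours worked: 0.69 × (-1.3) = -0.897 pp.
TFP growth = 3.4 − 1.986 = 1.414%.

1.41%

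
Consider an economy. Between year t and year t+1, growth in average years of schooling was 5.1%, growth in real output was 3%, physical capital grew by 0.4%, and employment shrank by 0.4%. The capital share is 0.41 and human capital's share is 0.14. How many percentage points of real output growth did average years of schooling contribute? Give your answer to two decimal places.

0.71 pp

Contribution = share × growth = 0.14 × 5.1 = 0.714 pp.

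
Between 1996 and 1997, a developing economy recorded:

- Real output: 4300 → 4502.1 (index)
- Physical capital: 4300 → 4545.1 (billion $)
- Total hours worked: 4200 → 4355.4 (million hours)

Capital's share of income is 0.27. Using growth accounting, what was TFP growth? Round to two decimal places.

Real output growth = (4502.1 − 4300) / 4300 = 4.7%.
Physical capital growth = (4545.1 − 4300) / 4300 = 5.7%.
Total hours worked growth = (4355.4 − 4200) / 4200 = 3.7%.
Labor's share = 1 − 0.27 = 0.73.
Physical capital: 0.27 × 5.7 = 1.539 pp.
Total hours worked: 0.73 × 3.7 = 2.701 pp.
TFP growth = 4.7 − 4.24 = 0.46%.

TFP growth was 0.46%.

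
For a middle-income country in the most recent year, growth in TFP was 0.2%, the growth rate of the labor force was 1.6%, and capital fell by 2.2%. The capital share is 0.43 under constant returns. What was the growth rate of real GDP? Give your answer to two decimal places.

0.17%

Labor's share = 1 − 0.43 = 0.57.
Capital: 0.43 × (-2.2) = -0.946 pp.
The labor force: 0.57 × 1.6 = 0.912 pp.
Output growth = 0.2 + (-0.034) = 0.166%.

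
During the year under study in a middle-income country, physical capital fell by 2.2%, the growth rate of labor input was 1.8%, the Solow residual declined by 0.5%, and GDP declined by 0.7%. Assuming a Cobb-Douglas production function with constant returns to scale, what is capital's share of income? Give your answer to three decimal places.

0.500

gY = gA + α·gK + (1−α)·gL, so gY − gA − gL = α(gK − gL).
-0.7 + 0.5 − 1.8 = α × (-2.2 − 1.8).
-2 = -4 α, so α = 0.5.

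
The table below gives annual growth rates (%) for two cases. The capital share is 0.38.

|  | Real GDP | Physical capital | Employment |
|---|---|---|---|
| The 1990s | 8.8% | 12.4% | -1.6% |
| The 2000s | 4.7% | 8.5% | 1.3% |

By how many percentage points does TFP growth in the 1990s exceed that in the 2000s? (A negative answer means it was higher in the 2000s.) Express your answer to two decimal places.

4.42 percentage points

Labor's share = 1 − 0.38 = 0.62.
The 1990s: TFP = 8.8 − 4.712 + 0.992 = 5.08%.
The 2000s: TFP = 4.7 − 3.23 − 0.806 = 0.664%.
Difference = 5.08 − (0.664) = 4.416 pp.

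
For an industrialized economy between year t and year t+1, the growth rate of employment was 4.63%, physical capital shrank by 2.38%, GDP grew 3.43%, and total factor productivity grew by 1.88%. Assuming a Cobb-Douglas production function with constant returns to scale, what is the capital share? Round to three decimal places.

0.439

gY = gA + α·gK + (1−α)·gL, so gY − gA − gL = α(gK − gL).
3.43 − 1.88 − 4.63 = α × (-2.38 − 4.63).
-3.08 = -7.01 α, so α = 0.43937.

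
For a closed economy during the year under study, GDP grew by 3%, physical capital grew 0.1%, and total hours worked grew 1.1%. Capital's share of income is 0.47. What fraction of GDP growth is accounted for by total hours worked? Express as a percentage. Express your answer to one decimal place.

Labor's share = 1 − 0.47 = 0.53.
Total hours worked contributed 0.53 × 1.1 = 0.583 pp.
Share of growth = 0.583 / 3 × 100 = 19.433%.

19.4%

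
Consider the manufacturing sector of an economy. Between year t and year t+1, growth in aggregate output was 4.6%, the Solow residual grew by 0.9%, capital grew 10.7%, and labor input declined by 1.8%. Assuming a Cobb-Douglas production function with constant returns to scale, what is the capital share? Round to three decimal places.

gY = gA + α·gK + (1−α)·gL, so gY − gA − gL = α(gK − gL).
4.6 − 0.9 + 1.8 = α × (10.7 − (-1.8)).
5.5 = 12.5 α, so α = 0.44.

α = 0.440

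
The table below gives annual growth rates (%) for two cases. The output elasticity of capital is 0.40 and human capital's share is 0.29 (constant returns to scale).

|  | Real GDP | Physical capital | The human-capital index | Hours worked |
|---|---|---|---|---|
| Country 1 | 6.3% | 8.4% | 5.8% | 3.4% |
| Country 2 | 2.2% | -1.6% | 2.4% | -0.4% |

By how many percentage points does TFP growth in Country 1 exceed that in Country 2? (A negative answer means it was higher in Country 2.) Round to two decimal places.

-2.06 percentage points

Labor's share = 1 − 0.4 − 0.29 = 0.31.
Country 1: TFP = 6.3 − 3.36 − 1.682 − 1.054 = 0.204%.
Country 2: TFP = 2.2 + 0.64 − 0.696 + 0.124 = 2.268%.
Difference = 0.204 − (2.268) = -2.064 pp.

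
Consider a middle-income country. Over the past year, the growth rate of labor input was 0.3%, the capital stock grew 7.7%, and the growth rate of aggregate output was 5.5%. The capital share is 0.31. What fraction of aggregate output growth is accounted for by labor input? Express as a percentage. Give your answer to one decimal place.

Labor's share = 1 − 0.31 = 0.69.
Labor input contributed 0.69 × 0.3 = 0.207 pp.
Share of growth = 0.207 / 5.5 × 100 = 3.764%.

3.8%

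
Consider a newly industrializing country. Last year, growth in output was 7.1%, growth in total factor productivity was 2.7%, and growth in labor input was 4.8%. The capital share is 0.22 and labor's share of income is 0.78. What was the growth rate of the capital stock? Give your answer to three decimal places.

Labor's share = 1 − 0.22 = 0.78.
gY = gA + 0.78×4.8 + 0.22×g.
0.22×g = 7.1 − 2.7 − 3.744 = 0.656.
g = 0.656 / 0.22 = 2.98182%.

2.982%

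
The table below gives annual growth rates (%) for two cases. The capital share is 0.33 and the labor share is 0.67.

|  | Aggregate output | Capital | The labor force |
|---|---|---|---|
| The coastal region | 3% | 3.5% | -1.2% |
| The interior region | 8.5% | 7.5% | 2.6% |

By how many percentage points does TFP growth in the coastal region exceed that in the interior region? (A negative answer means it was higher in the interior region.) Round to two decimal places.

-1.63 percentage points

Labor's share = 1 − 0.33 = 0.67.
The coastal region: TFP = 3 − 1.155 + 0.804 = 2.649%.
The interior region: TFP = 8.5 − 2.475 − 1.742 = 4.283%.
Difference = 2.649 − (4.283) = -1.634 pp.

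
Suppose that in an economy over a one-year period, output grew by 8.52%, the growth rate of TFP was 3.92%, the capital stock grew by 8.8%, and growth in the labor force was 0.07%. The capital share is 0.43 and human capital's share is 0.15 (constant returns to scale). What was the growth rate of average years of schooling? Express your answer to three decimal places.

Average years of schooling growth was 5.244%.

Labor's share = 1 − 0.43 − 0.15 = 0.42.
gY = gA + 0.43×8.8 + 0.42×0.07 + 0.15×g.
0.15×g = 8.52 − 3.92 − 3.8134 = 0.7866.
g = 0.7866 / 0.15 = 5.244%.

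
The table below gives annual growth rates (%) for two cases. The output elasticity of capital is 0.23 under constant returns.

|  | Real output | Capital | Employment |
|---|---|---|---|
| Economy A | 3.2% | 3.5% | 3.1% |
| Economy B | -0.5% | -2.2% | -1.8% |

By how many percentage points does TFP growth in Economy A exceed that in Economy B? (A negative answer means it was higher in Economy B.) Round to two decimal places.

-1.38 percentage points

Labor's share = 1 − 0.23 = 0.77.
Economy A: TFP = 3.2 − 0.805 − 2.387 = 0.008%.
Economy B: TFP = -0.5 + 0.506 + 1.386 = 1.392%.
Difference = 0.008 − (1.392) = -1.384 pp.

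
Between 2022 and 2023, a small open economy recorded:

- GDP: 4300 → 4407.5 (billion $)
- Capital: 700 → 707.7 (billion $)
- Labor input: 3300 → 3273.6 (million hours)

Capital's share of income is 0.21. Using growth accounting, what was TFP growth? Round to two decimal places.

GDP growth = (4407.5 − 4300) / 4300 = 2.5%.
Capital growth = (707.7 − 700) / 700 = 1.1%.
Labor input growth = (3273.6 − 3300) / 3300 = -0.8%.
Labor's share = 1 − 0.21 = 0.79.
Capital: 0.21 × 1.1 = 0.231 pp.
Labor input: 0.79 × (-0.8) = -0.632 pp.
TFP growth = 2.5 + 0.401 = 2.901%.

TFP growth was 2.90%.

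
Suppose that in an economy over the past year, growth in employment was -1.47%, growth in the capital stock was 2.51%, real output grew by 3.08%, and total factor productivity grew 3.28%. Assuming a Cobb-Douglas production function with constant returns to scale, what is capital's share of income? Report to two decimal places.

gY = gA + α·gK + (1−α)·gL, so gY − gA − gL = α(gK − gL).
3.08 − 3.28 + 1.47 = α × (2.51 − (-1.47)).
1.27 = 3.98 α, so α = 0.3191.

α = 0.32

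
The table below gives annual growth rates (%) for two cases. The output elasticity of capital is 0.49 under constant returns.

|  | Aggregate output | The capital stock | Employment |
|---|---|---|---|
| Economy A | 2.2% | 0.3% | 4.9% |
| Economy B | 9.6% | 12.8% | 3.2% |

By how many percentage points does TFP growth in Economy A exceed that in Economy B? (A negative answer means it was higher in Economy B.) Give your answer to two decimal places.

-2.14 percentage points

Labor's share = 1 − 0.49 = 0.51.
Economy A: TFP = 2.2 − 0.147 − 2.499 = -0.446%.
Economy B: TFP = 9.6 − 6.272 − 1.632 = 1.696%.
Difference = -0.446 − (1.696) = -2.142 pp.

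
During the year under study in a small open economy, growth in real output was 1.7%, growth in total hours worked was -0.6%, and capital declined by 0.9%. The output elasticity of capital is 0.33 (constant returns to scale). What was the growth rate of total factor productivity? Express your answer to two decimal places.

2.40%

Labor's share = 1 − 0.33 = 0.67.
Capital: 0.33 × (-0.9) = -0.297 pp.
Total hours worked: 0.67 × (-0.6) = -0.402 pp.
TFP growth = 1.7 + 0.699 = 2.399%.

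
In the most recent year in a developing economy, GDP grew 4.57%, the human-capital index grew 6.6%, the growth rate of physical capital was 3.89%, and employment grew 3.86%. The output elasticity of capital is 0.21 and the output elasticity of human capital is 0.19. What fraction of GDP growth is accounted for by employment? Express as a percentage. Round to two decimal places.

Employment accounted for 50.68% of growth.

Labor's share = 1 − 0.21 − 0.19 = 0.6.
Employment contributed 0.6 × 3.86 = 2.316 pp.
Share of growth = 2.316 / 4.57 × 100 = 50.6783%.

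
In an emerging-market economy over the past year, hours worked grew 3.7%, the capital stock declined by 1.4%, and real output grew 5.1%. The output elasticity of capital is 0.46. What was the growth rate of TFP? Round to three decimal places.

Labor's share = 1 − 0.46 = 0.54.
The capital stock: 0.46 × (-1.4) = -0.644 pp.
Hours worked: 0.54 × 3.7 = 1.998 pp.
TFP growth = 5.1 − 1.354 = 3.746%.

3.746%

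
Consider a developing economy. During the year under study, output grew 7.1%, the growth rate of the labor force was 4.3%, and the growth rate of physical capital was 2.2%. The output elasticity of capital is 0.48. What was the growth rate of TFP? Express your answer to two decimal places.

Labor's share = 1 − 0.48 = 0.52.
Physical capital: 0.48 × 2.2 = 1.056 pp.
The labor force: 0.52 × 4.3 = 2.236 pp.
TFP growth = 7.1 − 3.292 = 3.808%.

TFP grew 3.81%.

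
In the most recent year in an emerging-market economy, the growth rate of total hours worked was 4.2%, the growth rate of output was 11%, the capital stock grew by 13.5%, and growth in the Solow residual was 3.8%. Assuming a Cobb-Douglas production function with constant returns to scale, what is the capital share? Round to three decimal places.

gY = gA + α·gK + (1−α)·gL, so gY − gA − gL = α(gK − gL).
11 − 3.8 − 4.2 = α × (13.5 − 4.2).
3 = 9.3 α, so α = 0.32258.

0.323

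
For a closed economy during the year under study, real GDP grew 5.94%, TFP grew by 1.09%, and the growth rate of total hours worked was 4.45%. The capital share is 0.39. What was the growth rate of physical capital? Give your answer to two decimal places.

Labor's share = 1 − 0.39 = 0.61.
gY = gA + 0.61×4.45 + 0.39×g.
0.39×g = 5.94 − 1.09 − 2.7145 = 2.1355.
g = 2.1355 / 0.39 = 5.4756%.

Physical capital growth was 5.48%.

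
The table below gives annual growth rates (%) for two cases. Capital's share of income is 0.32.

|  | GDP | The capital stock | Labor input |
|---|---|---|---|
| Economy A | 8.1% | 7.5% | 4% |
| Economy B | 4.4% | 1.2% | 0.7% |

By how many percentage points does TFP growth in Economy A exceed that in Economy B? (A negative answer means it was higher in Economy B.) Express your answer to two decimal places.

Labor's share = 1 − 0.32 = 0.68.
Economy A: TFP = 8.1 − 2.4 − 2.72 = 2.98%.
Economy B: TFP = 4.4 − 0.384 − 0.476 = 3.54%.
Difference = 2.98 − (3.54) = -0.56 pp.

-0.56 percentage points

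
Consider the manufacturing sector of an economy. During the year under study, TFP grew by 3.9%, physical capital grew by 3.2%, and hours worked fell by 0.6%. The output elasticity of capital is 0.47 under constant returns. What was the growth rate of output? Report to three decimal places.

Labor's share = 1 − 0.47 = 0.53.
Physical capital: 0.47 × 3.2 = 1.504 pp.
Hours worked: 0.53 × (-0.6) = -0.318 pp.
Output growth = 3.9 + 1.186 = 5.086%.

Output growth was 5.086%.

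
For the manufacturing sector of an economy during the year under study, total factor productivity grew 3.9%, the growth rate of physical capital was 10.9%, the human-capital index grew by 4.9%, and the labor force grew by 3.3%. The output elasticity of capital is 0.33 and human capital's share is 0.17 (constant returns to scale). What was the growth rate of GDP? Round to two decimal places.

Labor's share = 1 − 0.33 − 0.17 = 0.5.
Physical capital: 0.33 × 10.9 = 3.597 pp.
The human-capital index: 0.17 × 4.9 = 0.833 pp.
The labor force: 0.5 × 3.3 = 1.65 pp.
Output growth = 3.9 + 6.08 = 9.98%.

9.98%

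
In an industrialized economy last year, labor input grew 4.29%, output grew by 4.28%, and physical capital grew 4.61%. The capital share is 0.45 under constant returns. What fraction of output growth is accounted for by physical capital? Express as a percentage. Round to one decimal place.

Physical capital contributed 0.45 × 4.61 = 2.0745 pp.
Share of growth = 2.0745 / 4.28 × 100 = 48.47%.

48.5%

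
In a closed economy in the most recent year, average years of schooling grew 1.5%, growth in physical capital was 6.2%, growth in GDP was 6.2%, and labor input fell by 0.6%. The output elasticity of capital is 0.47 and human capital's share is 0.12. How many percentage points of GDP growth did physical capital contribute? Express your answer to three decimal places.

Contribution = share × growth = 0.47 × 6.2 = 2.914 pp.

2.914 percentage points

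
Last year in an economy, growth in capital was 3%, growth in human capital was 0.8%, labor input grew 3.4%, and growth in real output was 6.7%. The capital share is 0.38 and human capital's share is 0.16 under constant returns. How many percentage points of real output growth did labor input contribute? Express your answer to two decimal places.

1.56 percentage points

Labor's share = 1 − 0.38 − 0.16 = 0.46.
Contribution = share × growth = 0.46 × 3.4 = 1.564 pp.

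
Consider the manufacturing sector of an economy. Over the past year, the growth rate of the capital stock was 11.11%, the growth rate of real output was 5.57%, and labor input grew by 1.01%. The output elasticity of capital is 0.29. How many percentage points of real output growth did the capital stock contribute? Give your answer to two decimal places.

3.22 percentage points

Contribution = share × growth = 0.29 × 11.11 = 3.2219 pp.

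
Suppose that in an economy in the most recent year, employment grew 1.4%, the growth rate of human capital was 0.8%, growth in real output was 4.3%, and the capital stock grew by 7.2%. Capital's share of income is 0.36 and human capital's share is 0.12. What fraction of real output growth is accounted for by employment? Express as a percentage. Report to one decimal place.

Labor's share = 1 − 0.36 − 0.12 = 0.52.
Employment contributed 0.52 × 1.4 = 0.728 pp.
Share of growth = 0.728 / 4.3 × 100 = 16.93%.

16.9%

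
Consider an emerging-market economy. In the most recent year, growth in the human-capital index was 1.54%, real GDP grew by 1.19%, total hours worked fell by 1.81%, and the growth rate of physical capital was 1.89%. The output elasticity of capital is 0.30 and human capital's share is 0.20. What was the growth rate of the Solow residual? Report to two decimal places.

1.22%

Labor's share = 1 − 0.3 − 0.2 = 0.5.
Physical capital: 0.3 × 1.89 = 0.567 pp.
The human-capital index: 0.2 × 1.54 = 0.308 pp.
Total hours worked: 0.5 × (-1.81) = -0.905 pp.
TFP growth = 1.19 + 0.03 = 1.22%.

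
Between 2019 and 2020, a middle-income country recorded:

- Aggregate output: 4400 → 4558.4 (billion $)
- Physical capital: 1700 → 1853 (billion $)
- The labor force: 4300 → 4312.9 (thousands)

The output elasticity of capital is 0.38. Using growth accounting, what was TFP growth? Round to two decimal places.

-0.01%

Aggregate output growth = (4558.4 − 4400) / 4400 = 3.6%.
Physical capital growth = (1853 − 1700) / 1700 = 9%.
The labor force growth = (4312.9 − 4300) / 4300 = 0.3%.
Labor's share = 1 − 0.38 = 0.62.
Physical capital: 0.38 × 9 = 3.42 pp.
The labor force: 0.62 × 0.3 = 0.186 pp.
TFP growth = 3.6 − 3.606 = -0.006%.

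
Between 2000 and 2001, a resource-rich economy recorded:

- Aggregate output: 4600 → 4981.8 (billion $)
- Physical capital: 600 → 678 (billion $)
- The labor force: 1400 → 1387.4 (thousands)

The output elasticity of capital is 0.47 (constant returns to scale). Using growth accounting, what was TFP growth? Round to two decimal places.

2.67%

Aggregate output growth = (4981.8 − 4600) / 4600 = 8.3%.
Physical capital growth = (678 − 600) / 600 = 13%.
The labor force growth = (1387.4 − 1400) / 1400 = -0.9%.
Labor's share = 1 − 0.47 = 0.53.
Physical capital: 0.47 × 13 = 6.11 pp.
The labor force: 0.53 × (-0.9) = -0.477 pp.
TFP growth = 8.3 − 5.633 = 2.667%.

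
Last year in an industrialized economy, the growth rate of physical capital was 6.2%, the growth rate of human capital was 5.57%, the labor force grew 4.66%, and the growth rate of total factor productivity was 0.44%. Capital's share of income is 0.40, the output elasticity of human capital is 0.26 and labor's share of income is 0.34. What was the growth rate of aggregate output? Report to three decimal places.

Labor's share = 1 − 0.4 − 0.26 = 0.34.
Physical capital: 0.4 × 6.2 = 2.48 pp.
Human capital: 0.26 × 5.57 = 1.4482 pp.
The labor force: 0.34 × 4.66 = 1.5844 pp.
Output growth = 0.44 + 5.5126 = 5.9526%.

Aggregate output growth was 5.953%.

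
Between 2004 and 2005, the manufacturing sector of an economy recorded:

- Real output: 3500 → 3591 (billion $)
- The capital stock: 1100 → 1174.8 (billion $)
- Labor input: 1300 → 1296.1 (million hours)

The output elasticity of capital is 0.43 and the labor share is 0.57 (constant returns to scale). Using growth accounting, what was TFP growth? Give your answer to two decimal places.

-0.15%

Real output growth = (3591 − 3500) / 3500 = 2.6%.
The capital stock growth = (1174.8 − 1100) / 1100 = 6.8%.
Labor input growth = (1296.1 − 1300) / 1300 = -0.3%.
Labor's share = 1 − 0.43 = 0.57.
The capital stock: 0.43 × 6.8 = 2.924 pp.
Labor input: 0.57 × (-0.3) = -0.171 pp.
TFP growth = 2.6 − 2.753 = -0.153%.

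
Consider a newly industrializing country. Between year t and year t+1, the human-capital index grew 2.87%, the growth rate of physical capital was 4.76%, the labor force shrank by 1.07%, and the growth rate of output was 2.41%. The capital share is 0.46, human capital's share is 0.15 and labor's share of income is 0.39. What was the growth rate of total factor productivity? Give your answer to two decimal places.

Labor's share = 1 − 0.46 − 0.15 = 0.39.
Physical capital: 0.46 × 4.76 = 2.1896 pp.
The human-capital index: 0.15 × 2.87 = 0.4305 pp.
The labor force: 0.39 × (-1.07) = -0.4173 pp.
TFP growth = 2.41 − 2.2028 = 0.2072%.

Total factor productivity grew 0.21%.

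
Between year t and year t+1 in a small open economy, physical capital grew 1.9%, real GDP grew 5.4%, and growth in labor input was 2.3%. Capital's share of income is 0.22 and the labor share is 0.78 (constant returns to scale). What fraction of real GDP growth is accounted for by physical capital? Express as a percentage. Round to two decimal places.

7.74%

Physical capital contributed 0.22 × 1.9 = 0.418 pp.
Share of growth = 0.418 / 5.4 × 100 = 7.7407%.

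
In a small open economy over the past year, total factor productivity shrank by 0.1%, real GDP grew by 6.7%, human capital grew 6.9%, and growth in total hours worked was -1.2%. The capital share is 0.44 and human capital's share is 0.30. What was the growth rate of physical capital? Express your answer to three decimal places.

Labor's share = 1 − 0.44 − 0.3 = 0.26.
gY = gA + 0.3×6.9 + 0.26×(-1.2) + 0.44×g.
0.44×g = 6.7 + 0.1 − 1.758 = 5.042.
g = 5.042 / 0.44 = 11.45909%.

11.459%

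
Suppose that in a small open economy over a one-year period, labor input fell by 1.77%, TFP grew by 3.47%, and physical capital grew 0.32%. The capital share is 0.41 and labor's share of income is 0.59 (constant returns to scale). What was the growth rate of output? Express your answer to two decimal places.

2.56%

Labor's share = 1 − 0.41 = 0.59.
Physical capital: 0.41 × 0.32 = 0.1312 pp.
Labor input: 0.59 × (-1.77) = -1.0443 pp.
Output growth = 3.47 + (-0.9131) = 2.5569%.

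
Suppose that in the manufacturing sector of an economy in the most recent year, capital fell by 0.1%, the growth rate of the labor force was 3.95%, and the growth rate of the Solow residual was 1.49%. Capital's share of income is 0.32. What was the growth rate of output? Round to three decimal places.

4.144%

Labor's share = 1 − 0.32 = 0.68.
Capital: 0.32 × (-0.1) = -0.032 pp.
The labor force: 0.68 × 3.95 = 2.686 pp.
Output growth = 1.49 + 2.654 = 4.144%.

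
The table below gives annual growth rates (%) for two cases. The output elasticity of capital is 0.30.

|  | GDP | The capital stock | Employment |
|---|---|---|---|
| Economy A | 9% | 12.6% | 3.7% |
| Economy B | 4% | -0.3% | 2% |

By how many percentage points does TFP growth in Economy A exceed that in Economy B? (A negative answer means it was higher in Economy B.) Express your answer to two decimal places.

Labor's share = 1 − 0.3 = 0.7.
Economy A: TFP = 9 − 3.78 − 2.59 = 2.63%.
Economy B: TFP = 4 + 0.09 − 1.4 = 2.69%.
Difference = 2.63 − (2.69) = -0.06 pp.

-0.06 percentage points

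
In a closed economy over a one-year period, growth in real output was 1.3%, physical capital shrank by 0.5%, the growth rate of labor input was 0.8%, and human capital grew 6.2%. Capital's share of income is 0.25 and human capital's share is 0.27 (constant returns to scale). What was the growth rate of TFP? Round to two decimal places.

-0.63%

Labor's share = 1 − 0.25 − 0.27 = 0.48.
Physical capital: 0.25 × (-0.5) = -0.125 pp.
Human capital: 0.27 × 6.2 = 1.674 pp.
Labor input: 0.48 × 0.8 = 0.384 pp.
TFP growth = 1.3 − 1.933 = -0.633%.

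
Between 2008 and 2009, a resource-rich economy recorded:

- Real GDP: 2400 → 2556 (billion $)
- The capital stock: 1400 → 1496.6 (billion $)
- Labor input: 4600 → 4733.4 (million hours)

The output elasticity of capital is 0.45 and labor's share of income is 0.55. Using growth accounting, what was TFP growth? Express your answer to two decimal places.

TFP grew 1.80%.

Real GDP growth = (2556 − 2400) / 2400 = 6.5%.
The capital stock growth = (1496.6 − 1400) / 1400 = 6.9%.
Labor input growth = (4733.4 − 4600) / 4600 = 2.9%.
Labor's share = 1 − 0.45 = 0.55.
The capital stock: 0.45 × 6.9 = 3.105 pp.
Labor input: 0.55 × 2.9 = 1.595 pp.
TFP growth = 6.5 − 4.7 = 1.8%.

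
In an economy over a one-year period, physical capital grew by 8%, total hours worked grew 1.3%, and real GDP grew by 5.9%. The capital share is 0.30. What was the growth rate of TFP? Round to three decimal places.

Labor's share = 1 − 0.3 = 0.7.
Physical capital: 0.3 × 8 = 2.4 pp.
Total hours worked: 0.7 × 1.3 = 0.91 pp.
TFP growth = 5.9 − 3.31 = 2.59%.

2.590%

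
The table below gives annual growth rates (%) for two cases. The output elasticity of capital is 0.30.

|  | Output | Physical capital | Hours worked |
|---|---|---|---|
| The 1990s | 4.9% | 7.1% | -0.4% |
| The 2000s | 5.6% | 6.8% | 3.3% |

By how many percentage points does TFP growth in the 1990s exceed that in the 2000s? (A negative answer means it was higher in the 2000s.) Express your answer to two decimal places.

1.80 percentage points

Labor's share = 1 − 0.3 = 0.7.
The 1990s: TFP = 4.9 − 2.13 + 0.28 = 3.05%.
The 2000s: TFP = 5.6 − 2.04 − 2.31 = 1.25%.
Difference = 3.05 − (1.25) = 1.8 pp.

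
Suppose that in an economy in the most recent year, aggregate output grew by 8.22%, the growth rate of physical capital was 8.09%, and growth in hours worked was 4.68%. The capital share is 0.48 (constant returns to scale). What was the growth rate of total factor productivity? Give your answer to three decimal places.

Labor's share = 1 − 0.48 = 0.52.
Physical capital: 0.48 × 8.09 = 3.8832 pp.
Hours worked: 0.52 × 4.68 = 2.4336 pp.
TFP growth = 8.22 − 6.3168 = 1.9032%.

1.903%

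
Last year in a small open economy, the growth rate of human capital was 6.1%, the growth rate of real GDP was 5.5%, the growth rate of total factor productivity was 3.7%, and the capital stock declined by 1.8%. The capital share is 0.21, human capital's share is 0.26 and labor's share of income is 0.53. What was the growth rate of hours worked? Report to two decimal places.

1.12%

Labor's share = 1 − 0.21 − 0.26 = 0.53.
gY = gA + 0.21×(-1.8) + 0.26×6.1 + 0.53×g.
0.53×g = 5.5 − 3.7 − 1.208 = 0.592.
g = 0.592 / 0.53 = 1.117%.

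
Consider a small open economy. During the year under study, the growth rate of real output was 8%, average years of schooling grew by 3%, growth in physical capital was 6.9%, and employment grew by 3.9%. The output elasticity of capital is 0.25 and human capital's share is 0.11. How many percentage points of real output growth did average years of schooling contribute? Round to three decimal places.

0.330 pp

Contribution = share × growth = 0.11 × 3 = 0.33 pp.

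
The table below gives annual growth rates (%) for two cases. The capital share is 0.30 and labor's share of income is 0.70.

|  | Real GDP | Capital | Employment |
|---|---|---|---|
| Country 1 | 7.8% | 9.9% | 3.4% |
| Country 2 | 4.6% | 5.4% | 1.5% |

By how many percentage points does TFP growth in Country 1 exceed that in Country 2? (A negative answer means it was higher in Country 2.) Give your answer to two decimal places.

Labor's share = 1 − 0.3 = 0.7.
Country 1: TFP = 7.8 − 2.97 − 2.38 = 2.45%.
Country 2: TFP = 4.6 − 1.62 − 1.05 = 1.93%.
Difference = 2.45 − (1.93) = 0.52 pp.

0.52 percentage points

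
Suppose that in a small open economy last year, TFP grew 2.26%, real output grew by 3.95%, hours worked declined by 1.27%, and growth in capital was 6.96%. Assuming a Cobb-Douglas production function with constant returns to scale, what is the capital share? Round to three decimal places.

gY = gA + α·gK + (1−α)·gL, so gY − gA − gL = α(gK − gL).
3.95 − 2.26 + 1.27 = α × (6.96 − (-1.27)).
2.96 = 8.23 α, so α = 0.35966.

0.360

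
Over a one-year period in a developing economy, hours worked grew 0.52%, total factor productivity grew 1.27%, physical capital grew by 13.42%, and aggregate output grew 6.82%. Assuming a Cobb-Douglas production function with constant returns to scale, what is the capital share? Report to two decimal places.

The capital share is 0.39.

gY = gA + α·gK + (1−α)·gL, so gY − gA − gL = α(gK − gL).
6.82 − 1.27 − 0.52 = α × (13.42 − 0.52).
5.03 = 12.9 α, so α = 0.3899.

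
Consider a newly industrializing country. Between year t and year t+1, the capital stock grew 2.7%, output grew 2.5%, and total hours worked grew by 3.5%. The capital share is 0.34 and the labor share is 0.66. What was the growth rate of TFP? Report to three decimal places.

-0.728%

Labor's share = 1 − 0.34 = 0.66.
The capital stock: 0.34 × 2.7 = 0.918 pp.
Total hours worked: 0.66 × 3.5 = 2.31 pp.
TFP growth = 2.5 − 3.228 = -0.728%.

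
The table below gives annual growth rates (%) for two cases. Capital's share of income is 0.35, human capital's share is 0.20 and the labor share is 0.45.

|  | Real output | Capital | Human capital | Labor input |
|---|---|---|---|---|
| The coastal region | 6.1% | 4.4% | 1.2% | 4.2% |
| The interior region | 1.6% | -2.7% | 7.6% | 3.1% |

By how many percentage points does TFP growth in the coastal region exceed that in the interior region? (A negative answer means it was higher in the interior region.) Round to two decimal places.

2.80 percentage points

Labor's share = 1 − 0.35 − 0.2 = 0.45.
The coastal region: TFP = 6.1 − 1.54 − 0.24 − 1.89 = 2.43%.
The interior region: TFP = 1.6 + 0.945 − 1.52 − 1.395 = -0.37%.
Difference = 2.43 − (-0.37) = 2.8 pp.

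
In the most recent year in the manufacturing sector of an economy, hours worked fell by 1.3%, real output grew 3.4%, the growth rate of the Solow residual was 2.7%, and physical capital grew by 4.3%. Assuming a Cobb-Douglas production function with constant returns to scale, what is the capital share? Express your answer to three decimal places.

The capital share is 0.357.

gY = gA + α·gK + (1−α)·gL, so gY − gA − gL = α(gK − gL).
3.4 − 2.7 + 1.3 = α × (4.3 − (-1.3)).
2 = 5.6 α, so α = 0.35714.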